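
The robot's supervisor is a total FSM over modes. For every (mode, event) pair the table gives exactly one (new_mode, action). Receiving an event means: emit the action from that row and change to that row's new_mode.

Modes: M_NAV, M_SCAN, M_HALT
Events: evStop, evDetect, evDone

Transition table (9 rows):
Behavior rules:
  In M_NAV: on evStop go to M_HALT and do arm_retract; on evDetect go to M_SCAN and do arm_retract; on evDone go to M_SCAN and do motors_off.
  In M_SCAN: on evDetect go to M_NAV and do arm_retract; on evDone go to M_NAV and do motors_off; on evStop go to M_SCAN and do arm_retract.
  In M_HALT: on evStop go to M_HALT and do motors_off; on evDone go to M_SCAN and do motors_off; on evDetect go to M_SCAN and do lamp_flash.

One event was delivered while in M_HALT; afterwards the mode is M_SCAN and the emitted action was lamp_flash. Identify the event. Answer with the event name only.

evDetect

try evStop: (M_HALT, evStop) → (M_HALT, motors_off)
try evDetect: (M_HALT, evDetect) → (M_SCAN, lamp_flash)  ← matches
try evDone: (M_HALT, evDone) → (M_SCAN, motors_off)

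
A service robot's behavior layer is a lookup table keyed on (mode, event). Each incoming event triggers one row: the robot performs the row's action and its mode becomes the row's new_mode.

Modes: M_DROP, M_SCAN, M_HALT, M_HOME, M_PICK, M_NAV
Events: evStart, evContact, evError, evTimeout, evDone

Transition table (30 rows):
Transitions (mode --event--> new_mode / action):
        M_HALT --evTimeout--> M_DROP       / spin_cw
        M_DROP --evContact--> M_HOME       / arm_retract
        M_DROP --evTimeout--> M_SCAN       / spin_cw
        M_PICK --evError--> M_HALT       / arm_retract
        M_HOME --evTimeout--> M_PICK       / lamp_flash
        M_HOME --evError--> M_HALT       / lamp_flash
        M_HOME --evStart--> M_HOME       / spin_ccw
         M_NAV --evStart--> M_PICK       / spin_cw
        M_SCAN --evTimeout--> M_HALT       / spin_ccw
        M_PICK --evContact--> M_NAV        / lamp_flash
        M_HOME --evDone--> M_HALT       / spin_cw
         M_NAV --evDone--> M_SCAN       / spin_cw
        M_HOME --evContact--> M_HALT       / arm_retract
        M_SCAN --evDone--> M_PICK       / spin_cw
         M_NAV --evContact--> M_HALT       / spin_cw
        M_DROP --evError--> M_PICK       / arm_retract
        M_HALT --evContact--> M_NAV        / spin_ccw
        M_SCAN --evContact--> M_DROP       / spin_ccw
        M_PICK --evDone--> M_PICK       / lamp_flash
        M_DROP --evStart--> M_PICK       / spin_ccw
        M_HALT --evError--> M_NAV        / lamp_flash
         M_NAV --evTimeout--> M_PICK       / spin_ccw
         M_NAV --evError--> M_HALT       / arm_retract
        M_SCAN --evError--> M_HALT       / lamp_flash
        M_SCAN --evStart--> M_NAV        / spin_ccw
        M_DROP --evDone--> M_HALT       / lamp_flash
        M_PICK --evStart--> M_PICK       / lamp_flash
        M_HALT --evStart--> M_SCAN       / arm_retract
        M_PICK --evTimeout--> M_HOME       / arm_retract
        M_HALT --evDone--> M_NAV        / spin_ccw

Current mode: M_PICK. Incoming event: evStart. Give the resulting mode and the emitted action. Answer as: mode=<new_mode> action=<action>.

current mode = M_PICK; filter table to that mode:
  (M_PICK, evError) → (M_HALT, arm_retract)
  (M_PICK, evContact) → (M_NAV, lamp_flash)
  (M_PICK, evDone) → (M_PICK, lamp_flash)
  (M_PICK, evStart) → (M_PICK, lamp_flash)  ← event matches
  (M_PICK, evTimeout) → (M_HOME, arm_retract)
event = evStart selects (M_PICK, lamp_flash)

mode=M_PICK action=lamp_flash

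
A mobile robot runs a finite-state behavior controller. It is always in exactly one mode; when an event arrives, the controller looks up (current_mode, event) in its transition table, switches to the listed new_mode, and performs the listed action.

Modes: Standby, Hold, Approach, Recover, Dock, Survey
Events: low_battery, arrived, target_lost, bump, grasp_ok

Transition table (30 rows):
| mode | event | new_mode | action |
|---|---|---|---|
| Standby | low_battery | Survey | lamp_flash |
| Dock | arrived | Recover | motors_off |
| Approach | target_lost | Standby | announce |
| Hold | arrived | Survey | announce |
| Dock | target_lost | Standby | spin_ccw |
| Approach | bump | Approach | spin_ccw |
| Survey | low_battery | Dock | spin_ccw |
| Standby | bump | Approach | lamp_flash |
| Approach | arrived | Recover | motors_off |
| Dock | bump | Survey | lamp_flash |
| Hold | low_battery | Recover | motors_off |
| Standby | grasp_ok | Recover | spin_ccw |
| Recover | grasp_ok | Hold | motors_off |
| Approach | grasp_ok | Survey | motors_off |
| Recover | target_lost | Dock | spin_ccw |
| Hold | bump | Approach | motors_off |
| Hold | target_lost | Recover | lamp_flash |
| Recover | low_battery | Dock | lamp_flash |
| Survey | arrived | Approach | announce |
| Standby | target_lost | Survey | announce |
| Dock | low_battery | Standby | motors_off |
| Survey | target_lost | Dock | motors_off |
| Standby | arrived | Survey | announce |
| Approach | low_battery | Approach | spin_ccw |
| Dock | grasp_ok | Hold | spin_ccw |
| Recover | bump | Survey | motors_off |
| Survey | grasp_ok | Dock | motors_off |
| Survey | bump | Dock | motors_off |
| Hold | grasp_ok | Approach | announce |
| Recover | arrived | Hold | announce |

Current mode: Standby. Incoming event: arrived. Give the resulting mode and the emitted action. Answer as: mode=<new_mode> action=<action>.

mode=Survey action=announce

current mode = Standby; filter table to that mode:
  (Standby, low_battery) → (Survey, lamp_flash)
  (Standby, bump) → (Approach, lamp_flash)
  (Standby, grasp_ok) → (Recover, spin_ccw)
  (Standby, target_lost) → (Survey, announce)
  (Standby, arrived) → (Survey, announce)  ← event matches
event = arrived selects (Survey, announce)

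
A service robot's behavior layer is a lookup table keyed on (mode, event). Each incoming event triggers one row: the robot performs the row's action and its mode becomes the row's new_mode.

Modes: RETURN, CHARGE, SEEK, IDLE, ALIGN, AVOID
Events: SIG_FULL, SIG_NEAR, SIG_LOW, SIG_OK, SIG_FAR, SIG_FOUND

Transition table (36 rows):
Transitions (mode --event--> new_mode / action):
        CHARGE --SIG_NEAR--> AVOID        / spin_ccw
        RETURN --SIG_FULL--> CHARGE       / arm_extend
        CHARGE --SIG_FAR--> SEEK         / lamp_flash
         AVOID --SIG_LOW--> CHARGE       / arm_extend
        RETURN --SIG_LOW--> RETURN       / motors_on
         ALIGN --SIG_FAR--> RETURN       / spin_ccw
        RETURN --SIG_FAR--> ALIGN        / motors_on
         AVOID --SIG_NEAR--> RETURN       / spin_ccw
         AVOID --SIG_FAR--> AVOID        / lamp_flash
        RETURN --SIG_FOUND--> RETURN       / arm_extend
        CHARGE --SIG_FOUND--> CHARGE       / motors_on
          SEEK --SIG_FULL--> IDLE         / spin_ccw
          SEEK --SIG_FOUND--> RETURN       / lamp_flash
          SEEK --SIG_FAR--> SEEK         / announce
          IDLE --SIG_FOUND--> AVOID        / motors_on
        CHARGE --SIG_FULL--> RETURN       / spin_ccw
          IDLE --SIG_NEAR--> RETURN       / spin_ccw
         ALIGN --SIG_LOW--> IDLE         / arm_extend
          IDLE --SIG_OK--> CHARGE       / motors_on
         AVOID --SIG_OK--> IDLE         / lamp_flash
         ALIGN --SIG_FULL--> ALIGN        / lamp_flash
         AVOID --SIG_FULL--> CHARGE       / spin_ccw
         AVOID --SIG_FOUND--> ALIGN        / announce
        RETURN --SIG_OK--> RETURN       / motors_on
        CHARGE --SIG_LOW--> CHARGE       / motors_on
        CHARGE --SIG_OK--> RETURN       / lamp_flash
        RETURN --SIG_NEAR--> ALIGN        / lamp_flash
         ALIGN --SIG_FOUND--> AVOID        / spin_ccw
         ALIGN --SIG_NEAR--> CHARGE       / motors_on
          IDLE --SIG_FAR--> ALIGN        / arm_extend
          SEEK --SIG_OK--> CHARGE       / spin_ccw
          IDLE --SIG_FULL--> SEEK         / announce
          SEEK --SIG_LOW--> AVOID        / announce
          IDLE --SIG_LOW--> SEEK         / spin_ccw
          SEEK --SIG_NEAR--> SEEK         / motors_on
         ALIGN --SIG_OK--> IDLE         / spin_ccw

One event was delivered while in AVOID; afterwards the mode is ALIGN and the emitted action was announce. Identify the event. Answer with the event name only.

try SIG_FULL: (AVOID, SIG_FULL) → (CHARGE, spin_ccw)
try SIG_NEAR: (AVOID, SIG_NEAR) → (RETURN, spin_ccw)
try SIG_LOW: (AVOID, SIG_LOW) → (CHARGE, arm_extend)
try SIG_OK: (AVOID, SIG_OK) → (IDLE, lamp_flash)
try SIG_FAR: (AVOID, SIG_FAR) → (AVOID, lamp_flash)
try SIG_FOUND: (AVOID, SIG_FOUND) → (ALIGN, announce)  ← matches

SIG_FOUND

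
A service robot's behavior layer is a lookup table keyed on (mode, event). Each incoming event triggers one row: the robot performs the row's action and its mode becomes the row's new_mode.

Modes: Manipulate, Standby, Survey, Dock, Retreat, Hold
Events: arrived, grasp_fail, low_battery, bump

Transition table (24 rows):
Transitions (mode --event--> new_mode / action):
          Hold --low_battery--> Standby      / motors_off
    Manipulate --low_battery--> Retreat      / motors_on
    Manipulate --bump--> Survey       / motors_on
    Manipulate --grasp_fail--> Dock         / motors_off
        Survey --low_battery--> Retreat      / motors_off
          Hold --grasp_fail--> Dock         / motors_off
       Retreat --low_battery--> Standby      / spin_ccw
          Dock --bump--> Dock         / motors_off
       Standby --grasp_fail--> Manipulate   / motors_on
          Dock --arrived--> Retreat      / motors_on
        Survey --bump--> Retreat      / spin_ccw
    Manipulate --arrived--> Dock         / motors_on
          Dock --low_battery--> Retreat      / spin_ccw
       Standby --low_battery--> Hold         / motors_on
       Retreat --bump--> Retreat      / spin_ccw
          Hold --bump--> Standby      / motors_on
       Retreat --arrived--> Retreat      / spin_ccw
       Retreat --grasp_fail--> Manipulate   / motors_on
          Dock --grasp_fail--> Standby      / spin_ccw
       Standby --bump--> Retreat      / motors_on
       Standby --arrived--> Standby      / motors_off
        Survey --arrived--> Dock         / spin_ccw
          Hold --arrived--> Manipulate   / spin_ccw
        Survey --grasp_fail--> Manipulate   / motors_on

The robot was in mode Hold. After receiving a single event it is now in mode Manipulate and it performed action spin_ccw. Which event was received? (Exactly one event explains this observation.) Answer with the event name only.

try arrived: (Hold, arrived) → (Manipulate, spin_ccw)  ← matches
try grasp_fail: (Hold, grasp_fail) → (Dock, motors_off)
try low_battery: (Hold, low_battery) → (Standby, motors_off)
try bump: (Hold, bump) → (Standby, motors_on)

arrived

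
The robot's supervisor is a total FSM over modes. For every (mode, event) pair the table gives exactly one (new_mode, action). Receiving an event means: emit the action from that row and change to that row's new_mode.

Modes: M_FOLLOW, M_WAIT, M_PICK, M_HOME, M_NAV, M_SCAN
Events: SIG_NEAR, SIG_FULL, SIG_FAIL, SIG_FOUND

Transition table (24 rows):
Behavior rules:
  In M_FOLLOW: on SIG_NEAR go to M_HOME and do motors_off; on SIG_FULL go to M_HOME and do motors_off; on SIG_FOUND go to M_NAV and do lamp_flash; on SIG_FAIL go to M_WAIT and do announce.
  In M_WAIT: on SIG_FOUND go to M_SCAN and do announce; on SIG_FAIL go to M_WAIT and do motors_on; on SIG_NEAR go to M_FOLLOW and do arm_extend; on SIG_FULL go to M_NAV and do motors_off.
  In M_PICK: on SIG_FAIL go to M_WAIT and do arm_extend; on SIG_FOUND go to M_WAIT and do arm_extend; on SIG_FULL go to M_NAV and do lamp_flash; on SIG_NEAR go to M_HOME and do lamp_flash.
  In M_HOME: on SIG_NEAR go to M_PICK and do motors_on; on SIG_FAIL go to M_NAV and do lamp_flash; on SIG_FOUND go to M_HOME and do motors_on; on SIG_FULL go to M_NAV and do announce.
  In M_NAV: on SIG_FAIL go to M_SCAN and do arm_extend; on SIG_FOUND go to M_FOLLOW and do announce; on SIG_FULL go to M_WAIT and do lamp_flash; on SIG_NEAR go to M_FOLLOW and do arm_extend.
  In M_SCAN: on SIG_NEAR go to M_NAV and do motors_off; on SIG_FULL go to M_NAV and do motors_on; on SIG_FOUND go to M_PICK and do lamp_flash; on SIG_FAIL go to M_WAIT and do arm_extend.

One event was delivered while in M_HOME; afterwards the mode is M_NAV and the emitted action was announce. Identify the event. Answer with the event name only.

try SIG_NEAR: (M_HOME, SIG_NEAR) → (M_PICK, motors_on)
try SIG_FULL: (M_HOME, SIG_FULL) → (M_NAV, announce)  ← matches
try SIG_FAIL: (M_HOME, SIG_FAIL) → (M_NAV, lamp_flash)
try SIG_FOUND: (M_HOME, SIG_FOUND) → (M_HOME, motors_on)

SIG_FULL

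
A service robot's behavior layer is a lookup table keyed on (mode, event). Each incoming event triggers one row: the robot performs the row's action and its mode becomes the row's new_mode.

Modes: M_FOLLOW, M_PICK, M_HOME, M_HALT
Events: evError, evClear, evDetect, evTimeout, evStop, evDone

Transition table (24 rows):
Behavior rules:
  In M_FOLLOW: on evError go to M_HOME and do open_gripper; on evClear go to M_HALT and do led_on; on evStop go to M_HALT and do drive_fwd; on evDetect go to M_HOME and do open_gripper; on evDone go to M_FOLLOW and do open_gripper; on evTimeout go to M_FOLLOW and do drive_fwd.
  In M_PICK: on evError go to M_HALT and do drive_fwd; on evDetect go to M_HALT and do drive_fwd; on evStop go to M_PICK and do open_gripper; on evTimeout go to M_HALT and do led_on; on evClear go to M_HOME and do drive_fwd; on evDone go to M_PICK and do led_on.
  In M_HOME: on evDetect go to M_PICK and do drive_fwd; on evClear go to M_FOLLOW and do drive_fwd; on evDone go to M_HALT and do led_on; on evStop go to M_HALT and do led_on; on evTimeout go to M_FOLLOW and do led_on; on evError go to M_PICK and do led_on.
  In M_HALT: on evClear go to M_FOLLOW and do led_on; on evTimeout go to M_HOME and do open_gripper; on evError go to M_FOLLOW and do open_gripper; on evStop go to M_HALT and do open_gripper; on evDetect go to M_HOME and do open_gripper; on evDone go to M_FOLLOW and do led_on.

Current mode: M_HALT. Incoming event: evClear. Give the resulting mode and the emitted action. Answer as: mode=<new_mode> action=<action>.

current mode = M_HALT; filter table to that mode:
  (M_HALT, evClear) → (M_FOLLOW, led_on)  ← event matches
  (M_HALT, evTimeout) → (M_HOME, open_gripper)
  (M_HALT, evError) → (M_FOLLOW, open_gripper)
  (M_HALT, evStop) → (M_HALT, open_gripper)
  (M_HALT, evDetect) → (M_HOME, open_gripper)
  (M_HALT, evDone) → (M_FOLLOW, led_on)
event = evClear selects (M_FOLLOW, led_on)

mode=M_FOLLOW action=led_on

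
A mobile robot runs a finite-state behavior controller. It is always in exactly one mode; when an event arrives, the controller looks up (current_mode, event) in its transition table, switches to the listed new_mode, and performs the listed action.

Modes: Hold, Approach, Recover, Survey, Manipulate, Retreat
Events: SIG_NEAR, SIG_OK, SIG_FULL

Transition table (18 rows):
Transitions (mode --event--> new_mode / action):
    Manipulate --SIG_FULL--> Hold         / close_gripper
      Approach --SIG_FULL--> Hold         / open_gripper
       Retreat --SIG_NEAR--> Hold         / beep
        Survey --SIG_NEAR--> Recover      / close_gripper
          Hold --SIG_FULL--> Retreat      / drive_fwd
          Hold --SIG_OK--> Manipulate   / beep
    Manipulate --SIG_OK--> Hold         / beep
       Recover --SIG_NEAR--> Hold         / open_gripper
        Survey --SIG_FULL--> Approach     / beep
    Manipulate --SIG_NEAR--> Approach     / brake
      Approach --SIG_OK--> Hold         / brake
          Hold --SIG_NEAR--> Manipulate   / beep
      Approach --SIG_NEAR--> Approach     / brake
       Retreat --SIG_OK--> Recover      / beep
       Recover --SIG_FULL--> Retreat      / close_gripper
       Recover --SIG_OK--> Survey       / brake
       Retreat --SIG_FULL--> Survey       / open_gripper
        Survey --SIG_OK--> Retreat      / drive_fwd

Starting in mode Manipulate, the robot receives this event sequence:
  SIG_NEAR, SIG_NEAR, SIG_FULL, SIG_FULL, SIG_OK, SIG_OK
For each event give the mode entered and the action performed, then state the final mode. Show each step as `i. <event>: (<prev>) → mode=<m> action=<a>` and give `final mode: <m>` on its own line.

final mode: Survey

1. SIG_NEAR: (Manipulate) → mode=Approach action=brake
2. SIG_NEAR: (Approach) → mode=Approach action=brake
3. SIG_FULL: (Approach) → mode=Hold action=open_gripper
4. SIG_FULL: (Hold) → mode=Retreat action=drive_fwd
5. SIG_OK: (Retreat) → mode=Recover action=beep
6. SIG_OK: (Recover) → mode=Survey action=brake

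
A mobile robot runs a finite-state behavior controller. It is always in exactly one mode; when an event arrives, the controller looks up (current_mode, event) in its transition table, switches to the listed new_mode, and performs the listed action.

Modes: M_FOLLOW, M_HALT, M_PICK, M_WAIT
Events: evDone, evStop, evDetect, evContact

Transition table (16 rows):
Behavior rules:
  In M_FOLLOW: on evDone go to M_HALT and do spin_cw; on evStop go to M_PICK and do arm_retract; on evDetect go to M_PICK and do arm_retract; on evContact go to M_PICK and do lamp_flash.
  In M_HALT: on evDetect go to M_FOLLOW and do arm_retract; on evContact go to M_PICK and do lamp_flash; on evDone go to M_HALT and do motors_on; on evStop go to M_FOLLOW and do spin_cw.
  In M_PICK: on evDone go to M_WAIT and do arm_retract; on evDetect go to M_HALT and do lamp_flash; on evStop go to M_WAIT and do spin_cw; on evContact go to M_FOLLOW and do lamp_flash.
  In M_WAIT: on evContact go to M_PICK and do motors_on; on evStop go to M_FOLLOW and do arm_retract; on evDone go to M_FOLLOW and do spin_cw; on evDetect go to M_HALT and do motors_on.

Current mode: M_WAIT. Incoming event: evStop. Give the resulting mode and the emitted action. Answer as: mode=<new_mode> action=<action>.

mode=M_FOLLOW action=arm_retract

current mode = M_WAIT; filter table to that mode:
  (M_WAIT, evContact) → (M_PICK, motors_on)
  (M_WAIT, evStop) → (M_FOLLOW, arm_retract)  ← event matches
  (M_WAIT, evDone) → (M_FOLLOW, spin_cw)
  (M_WAIT, evDetect) → (M_HALT, motors_on)
event = evStop selects (M_FOLLOW, arm_retract)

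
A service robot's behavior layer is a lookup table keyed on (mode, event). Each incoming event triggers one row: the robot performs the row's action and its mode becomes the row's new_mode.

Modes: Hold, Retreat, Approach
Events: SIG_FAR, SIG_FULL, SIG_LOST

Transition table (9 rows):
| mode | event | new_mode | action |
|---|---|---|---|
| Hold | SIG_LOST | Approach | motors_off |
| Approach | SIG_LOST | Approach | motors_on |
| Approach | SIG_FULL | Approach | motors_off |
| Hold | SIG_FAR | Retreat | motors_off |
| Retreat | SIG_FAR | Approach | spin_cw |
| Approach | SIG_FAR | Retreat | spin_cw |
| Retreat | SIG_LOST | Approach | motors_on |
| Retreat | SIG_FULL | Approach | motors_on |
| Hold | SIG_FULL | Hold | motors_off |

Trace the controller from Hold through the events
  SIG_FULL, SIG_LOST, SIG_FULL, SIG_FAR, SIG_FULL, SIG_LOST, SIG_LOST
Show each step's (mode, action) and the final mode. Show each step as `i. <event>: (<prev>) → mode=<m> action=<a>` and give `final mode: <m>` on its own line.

final mode: Approach

1. SIG_FULL: (Hold) → mode=Hold action=motors_off
2. SIG_LOST: (Hold) → mode=Approach action=motors_off
3. SIG_FULL: (Approach) → mode=Approach action=motors_off
4. SIG_FAR: (Approach) → mode=Retreat action=spin_cw
5. SIG_FULL: (Retreat) → mode=Approach action=motors_on
6. SIG_LOST: (Approach) → mode=Approach action=motors_on
7. SIG_LOST: (Approach) → mode=Approach action=motors_on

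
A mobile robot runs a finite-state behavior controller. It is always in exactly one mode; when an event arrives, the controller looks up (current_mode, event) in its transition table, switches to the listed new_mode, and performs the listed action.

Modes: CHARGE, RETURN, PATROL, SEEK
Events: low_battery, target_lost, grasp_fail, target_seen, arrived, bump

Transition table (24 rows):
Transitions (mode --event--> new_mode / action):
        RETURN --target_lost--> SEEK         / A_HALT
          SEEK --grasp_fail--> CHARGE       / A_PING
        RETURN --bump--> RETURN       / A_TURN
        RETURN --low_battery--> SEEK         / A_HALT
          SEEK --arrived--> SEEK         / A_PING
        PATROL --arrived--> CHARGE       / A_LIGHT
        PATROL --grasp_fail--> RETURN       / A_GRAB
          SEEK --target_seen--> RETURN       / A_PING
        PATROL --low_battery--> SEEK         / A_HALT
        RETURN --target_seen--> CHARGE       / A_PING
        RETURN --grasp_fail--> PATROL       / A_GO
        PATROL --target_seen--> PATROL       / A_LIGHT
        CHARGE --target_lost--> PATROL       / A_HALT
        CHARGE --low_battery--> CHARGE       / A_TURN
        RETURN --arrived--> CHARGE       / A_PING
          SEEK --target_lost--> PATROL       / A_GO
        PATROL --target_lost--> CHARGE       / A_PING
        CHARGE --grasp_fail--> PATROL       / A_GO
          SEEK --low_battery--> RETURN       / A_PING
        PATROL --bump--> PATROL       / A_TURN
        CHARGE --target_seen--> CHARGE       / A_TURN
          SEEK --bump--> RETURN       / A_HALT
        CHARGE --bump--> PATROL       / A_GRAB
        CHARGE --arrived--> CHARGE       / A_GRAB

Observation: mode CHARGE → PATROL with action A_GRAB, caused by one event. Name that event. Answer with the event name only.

try low_battery: (CHARGE, low_battery) → (CHARGE, A_TURN)
try target_lost: (CHARGE, target_lost) → (PATROL, A_HALT)
try grasp_fail: (CHARGE, grasp_fail) → (PATROL, A_GO)
try target_seen: (CHARGE, target_seen) → (CHARGE, A_TURN)
try arrived: (CHARGE, arrived) → (CHARGE, A_GRAB)
try bump: (CHARGE, bump) → (PATROL, A_GRAB)  ← matches

bump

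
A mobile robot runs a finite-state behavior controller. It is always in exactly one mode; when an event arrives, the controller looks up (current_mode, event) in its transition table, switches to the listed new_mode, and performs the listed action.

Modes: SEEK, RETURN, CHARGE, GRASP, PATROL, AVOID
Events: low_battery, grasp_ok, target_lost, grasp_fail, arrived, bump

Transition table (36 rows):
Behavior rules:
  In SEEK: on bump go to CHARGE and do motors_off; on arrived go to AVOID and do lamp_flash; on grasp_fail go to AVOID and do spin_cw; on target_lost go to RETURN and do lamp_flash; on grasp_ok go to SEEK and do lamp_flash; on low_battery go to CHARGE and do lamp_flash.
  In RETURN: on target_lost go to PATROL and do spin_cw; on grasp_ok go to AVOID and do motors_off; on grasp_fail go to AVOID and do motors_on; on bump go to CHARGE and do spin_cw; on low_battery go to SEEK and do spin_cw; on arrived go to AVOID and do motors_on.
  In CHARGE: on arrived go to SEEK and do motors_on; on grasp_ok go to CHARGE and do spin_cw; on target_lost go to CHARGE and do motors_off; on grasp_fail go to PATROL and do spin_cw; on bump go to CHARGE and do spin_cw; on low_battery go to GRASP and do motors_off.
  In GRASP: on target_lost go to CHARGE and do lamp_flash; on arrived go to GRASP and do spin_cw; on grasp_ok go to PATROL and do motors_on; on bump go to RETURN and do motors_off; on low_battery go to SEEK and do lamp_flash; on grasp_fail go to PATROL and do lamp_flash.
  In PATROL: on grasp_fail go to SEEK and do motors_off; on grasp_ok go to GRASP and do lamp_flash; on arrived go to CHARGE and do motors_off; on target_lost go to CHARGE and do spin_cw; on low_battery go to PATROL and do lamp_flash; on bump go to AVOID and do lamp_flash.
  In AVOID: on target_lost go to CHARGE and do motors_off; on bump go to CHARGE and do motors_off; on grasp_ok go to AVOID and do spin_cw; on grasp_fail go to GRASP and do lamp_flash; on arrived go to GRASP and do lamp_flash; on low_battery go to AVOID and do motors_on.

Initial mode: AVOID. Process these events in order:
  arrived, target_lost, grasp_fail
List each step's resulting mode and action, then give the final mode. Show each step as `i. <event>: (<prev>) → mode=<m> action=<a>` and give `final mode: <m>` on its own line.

final mode: PATROL

1. arrived: (AVOID) → mode=GRASP action=lamp_flash
2. target_lost: (GRASP) → mode=CHARGE action=lamp_flash
3. grasp_fail: (CHARGE) → mode=PATROL action=spin_cw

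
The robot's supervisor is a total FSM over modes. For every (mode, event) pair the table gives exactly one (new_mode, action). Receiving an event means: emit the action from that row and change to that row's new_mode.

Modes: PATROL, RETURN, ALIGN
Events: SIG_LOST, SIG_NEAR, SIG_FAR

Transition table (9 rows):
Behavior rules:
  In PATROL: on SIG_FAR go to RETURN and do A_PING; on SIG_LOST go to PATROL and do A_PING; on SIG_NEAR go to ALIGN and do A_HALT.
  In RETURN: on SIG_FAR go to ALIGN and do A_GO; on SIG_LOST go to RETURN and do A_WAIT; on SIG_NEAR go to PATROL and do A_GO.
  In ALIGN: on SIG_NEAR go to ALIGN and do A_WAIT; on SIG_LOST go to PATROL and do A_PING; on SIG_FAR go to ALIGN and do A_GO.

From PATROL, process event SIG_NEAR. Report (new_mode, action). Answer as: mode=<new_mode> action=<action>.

mode=ALIGN action=A_HALT

current mode = PATROL; filter table to that mode:
  (PATROL, SIG_FAR) → (RETURN, A_PING)
  (PATROL, SIG_LOST) → (PATROL, A_PING)
  (PATROL, SIG_NEAR) → (ALIGN, A_HALT)  ← event matches
event = SIG_NEAR selects (ALIGN, A_HALT)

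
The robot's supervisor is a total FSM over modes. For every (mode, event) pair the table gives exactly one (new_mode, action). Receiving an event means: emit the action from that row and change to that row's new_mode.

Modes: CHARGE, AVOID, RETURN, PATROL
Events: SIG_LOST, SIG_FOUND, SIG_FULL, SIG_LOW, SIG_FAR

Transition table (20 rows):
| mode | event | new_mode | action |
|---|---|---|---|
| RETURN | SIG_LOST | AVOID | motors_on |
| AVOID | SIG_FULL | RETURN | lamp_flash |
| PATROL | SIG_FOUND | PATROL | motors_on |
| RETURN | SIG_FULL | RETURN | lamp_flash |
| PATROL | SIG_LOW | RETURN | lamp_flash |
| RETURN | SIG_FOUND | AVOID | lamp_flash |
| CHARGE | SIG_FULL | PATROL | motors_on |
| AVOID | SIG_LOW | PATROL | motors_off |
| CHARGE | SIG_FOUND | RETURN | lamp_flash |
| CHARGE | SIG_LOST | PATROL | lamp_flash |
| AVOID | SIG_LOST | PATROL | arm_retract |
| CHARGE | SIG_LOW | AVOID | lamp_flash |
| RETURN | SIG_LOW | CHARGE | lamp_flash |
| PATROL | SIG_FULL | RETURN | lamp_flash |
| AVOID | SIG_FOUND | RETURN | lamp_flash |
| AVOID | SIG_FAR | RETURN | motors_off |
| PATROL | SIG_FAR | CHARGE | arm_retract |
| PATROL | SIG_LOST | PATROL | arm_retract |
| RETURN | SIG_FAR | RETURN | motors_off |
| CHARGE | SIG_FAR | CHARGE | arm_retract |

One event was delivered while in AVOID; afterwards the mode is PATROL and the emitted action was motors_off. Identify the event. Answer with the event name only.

SIG_LOW

try SIG_LOST: (AVOID, SIG_LOST) → (PATROL, arm_retract)
try SIG_FOUND: (AVOID, SIG_FOUND) → (RETURN, lamp_flash)
try SIG_FULL: (AVOID, SIG_FULL) → (RETURN, lamp_flash)
try SIG_LOW: (AVOID, SIG_LOW) → (PATROL, motors_off)  ← matches
try SIG_FAR: (AVOID, SIG_FAR) → (RETURN, motors_off)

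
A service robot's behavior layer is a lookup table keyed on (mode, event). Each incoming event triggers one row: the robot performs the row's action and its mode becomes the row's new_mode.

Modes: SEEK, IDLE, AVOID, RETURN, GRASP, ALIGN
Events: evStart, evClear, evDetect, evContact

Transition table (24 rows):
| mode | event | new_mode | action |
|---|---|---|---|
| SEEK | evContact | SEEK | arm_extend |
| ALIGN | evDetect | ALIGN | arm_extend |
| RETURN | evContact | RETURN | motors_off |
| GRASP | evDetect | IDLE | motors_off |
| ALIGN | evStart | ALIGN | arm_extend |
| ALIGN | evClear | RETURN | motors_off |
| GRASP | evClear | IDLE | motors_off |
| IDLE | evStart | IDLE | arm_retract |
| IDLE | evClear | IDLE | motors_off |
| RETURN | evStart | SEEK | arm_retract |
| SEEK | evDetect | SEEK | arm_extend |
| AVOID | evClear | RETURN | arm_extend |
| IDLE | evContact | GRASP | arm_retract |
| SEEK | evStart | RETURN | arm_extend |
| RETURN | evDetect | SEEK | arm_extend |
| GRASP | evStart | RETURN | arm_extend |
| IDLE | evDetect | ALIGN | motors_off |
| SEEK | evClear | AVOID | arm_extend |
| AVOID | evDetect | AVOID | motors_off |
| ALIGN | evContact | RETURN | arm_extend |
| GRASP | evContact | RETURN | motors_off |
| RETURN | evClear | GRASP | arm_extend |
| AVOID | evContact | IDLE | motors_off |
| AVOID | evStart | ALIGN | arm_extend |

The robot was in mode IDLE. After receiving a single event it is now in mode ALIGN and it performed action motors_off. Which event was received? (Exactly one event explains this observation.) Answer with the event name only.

try evStart: (IDLE, evStart) → (IDLE, arm_retract)
try evClear: (IDLE, evClear) → (IDLE, motors_off)
try evDetect: (IDLE, evDetect) → (ALIGN, motors_off)  ← matches
try evContact: (IDLE, evContact) → (GRASP, arm_retract)

evDetect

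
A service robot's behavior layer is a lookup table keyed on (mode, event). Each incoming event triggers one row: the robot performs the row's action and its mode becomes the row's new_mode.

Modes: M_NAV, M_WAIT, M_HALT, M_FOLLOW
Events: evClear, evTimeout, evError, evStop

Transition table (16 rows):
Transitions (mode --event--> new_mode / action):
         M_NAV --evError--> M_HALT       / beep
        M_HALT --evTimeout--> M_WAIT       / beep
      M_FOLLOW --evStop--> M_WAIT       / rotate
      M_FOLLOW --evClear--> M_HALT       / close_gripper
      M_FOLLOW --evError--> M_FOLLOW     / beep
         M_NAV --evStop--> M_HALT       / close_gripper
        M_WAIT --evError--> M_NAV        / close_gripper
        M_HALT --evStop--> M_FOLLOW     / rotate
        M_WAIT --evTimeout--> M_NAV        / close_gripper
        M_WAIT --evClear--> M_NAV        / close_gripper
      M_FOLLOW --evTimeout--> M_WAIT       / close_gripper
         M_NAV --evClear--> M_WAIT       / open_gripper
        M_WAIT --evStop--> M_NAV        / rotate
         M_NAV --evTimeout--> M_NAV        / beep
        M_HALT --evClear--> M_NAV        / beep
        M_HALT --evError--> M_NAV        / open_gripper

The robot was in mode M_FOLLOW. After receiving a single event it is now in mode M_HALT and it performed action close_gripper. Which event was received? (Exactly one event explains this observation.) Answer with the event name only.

evClear

try evClear: (M_FOLLOW, evClear) → (M_HALT, close_gripper)  ← matches
try evTimeout: (M_FOLLOW, evTimeout) → (M_WAIT, close_gripper)
try evError: (M_FOLLOW, evError) → (M_FOLLOW, beep)
try evStop: (M_FOLLOW, evStop) → (M_WAIT, rotate)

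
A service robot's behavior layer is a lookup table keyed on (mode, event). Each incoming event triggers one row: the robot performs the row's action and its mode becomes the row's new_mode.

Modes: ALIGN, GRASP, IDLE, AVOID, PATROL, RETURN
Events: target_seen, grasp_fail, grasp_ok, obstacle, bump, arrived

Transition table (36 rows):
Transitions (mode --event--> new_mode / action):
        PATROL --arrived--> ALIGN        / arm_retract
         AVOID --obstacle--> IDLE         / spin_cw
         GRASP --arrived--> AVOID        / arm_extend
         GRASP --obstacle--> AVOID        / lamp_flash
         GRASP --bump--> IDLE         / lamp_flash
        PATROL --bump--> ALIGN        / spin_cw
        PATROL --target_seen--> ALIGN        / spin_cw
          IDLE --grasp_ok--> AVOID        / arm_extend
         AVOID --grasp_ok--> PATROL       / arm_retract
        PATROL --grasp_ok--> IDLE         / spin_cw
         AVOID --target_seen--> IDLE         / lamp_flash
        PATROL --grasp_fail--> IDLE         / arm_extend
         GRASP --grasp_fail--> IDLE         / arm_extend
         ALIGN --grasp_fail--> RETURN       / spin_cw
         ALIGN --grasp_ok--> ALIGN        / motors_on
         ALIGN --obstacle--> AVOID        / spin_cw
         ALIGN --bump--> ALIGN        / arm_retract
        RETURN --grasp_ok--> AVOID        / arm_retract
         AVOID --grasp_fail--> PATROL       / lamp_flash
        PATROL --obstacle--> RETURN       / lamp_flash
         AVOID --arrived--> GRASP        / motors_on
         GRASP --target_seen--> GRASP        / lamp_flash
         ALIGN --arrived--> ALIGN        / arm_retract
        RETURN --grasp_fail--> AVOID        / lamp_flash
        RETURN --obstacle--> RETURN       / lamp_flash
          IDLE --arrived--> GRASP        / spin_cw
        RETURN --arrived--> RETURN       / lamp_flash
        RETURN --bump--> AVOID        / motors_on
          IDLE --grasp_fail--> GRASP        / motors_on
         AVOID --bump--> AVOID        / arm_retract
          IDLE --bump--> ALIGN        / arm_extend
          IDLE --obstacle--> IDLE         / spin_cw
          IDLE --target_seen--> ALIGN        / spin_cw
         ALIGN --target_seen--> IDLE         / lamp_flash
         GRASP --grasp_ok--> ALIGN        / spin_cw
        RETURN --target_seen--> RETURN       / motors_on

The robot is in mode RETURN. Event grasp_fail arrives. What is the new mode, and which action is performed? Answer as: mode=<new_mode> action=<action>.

mode=AVOID action=lamp_flash

current mode = RETURN; filter table to that mode:
  (RETURN, grasp_ok) → (AVOID, arm_retract)
  (RETURN, grasp_fail) → (AVOID, lamp_flash)  ← event matches
  (RETURN, obstacle) → (RETURN, lamp_flash)
  (RETURN, arrived) → (RETURN, lamp_flash)
  (RETURN, bump) → (AVOID, motors_on)
  (RETURN, target_seen) → (RETURN, motors_on)
event = grasp_fail selects (AVOID, lamp_flash)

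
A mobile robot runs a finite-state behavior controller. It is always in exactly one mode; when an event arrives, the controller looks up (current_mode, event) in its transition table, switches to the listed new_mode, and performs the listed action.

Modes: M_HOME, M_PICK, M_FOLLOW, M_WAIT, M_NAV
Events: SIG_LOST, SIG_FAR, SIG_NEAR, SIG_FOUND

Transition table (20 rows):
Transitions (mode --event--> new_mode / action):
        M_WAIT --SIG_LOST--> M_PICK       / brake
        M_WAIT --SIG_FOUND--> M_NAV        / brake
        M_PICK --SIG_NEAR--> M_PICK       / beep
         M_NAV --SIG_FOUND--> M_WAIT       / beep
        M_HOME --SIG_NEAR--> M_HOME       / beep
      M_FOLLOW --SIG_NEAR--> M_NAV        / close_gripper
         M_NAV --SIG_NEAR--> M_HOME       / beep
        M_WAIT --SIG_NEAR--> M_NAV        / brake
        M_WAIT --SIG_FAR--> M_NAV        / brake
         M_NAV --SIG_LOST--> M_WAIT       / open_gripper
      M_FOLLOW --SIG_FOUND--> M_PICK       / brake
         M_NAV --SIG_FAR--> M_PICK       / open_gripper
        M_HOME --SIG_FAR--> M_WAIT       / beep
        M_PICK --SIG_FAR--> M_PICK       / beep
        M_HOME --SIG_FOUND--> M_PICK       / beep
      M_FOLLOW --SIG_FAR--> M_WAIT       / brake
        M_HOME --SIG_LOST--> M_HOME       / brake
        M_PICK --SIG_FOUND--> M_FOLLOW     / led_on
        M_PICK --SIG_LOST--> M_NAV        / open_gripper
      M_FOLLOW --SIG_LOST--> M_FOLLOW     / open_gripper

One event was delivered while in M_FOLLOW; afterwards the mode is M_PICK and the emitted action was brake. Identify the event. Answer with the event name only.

try SIG_LOST: (M_FOLLOW, SIG_LOST) → (M_FOLLOW, open_gripper)
try SIG_FAR: (M_FOLLOW, SIG_FAR) → (M_WAIT, brake)
try SIG_NEAR: (M_FOLLOW, SIG_NEAR) → (M_NAV, close_gripper)
try SIG_FOUND: (M_FOLLOW, SIG_FOUND) → (M_PICK, brake)  ← matches

SIG_FOUND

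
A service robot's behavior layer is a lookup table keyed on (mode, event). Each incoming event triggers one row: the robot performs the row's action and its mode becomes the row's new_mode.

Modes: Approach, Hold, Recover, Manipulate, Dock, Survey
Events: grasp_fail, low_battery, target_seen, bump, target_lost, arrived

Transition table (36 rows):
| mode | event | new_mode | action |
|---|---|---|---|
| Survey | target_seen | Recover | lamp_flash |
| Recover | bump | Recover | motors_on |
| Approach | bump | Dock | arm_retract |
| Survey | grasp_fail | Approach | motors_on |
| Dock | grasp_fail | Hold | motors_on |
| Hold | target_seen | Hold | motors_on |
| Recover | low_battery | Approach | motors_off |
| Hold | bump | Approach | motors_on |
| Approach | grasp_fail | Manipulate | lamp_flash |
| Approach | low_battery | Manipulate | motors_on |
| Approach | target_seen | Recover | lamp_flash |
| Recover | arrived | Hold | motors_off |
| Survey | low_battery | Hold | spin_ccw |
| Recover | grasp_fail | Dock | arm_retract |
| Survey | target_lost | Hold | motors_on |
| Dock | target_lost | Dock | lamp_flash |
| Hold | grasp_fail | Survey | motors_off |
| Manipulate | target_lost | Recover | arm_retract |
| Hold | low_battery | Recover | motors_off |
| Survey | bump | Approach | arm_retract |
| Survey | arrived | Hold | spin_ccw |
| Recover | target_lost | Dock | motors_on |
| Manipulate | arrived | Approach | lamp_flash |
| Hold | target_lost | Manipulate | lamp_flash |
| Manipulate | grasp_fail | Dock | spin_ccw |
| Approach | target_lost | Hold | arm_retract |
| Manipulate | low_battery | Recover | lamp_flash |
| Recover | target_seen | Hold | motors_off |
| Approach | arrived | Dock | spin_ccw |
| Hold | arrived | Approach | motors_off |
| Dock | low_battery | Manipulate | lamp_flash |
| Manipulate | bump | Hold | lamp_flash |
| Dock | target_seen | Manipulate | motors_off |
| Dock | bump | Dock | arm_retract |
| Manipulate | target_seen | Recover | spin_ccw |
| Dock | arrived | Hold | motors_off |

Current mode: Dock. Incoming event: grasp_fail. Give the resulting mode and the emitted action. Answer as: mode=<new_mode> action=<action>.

mode=Hold action=motors_on

current mode = Dock; filter table to that mode:
  (Dock, grasp_fail) → (Hold, motors_on)  ← event matches
  (Dock, target_lost) → (Dock, lamp_flash)
  (Dock, low_battery) → (Manipulate, lamp_flash)
  (Dock, target_seen) → (Manipulate, motors_off)
  (Dock, bump) → (Dock, arm_retract)
  (Dock, arrived) → (Hold, motors_off)
event = grasp_fail selects (Hold, motors_on)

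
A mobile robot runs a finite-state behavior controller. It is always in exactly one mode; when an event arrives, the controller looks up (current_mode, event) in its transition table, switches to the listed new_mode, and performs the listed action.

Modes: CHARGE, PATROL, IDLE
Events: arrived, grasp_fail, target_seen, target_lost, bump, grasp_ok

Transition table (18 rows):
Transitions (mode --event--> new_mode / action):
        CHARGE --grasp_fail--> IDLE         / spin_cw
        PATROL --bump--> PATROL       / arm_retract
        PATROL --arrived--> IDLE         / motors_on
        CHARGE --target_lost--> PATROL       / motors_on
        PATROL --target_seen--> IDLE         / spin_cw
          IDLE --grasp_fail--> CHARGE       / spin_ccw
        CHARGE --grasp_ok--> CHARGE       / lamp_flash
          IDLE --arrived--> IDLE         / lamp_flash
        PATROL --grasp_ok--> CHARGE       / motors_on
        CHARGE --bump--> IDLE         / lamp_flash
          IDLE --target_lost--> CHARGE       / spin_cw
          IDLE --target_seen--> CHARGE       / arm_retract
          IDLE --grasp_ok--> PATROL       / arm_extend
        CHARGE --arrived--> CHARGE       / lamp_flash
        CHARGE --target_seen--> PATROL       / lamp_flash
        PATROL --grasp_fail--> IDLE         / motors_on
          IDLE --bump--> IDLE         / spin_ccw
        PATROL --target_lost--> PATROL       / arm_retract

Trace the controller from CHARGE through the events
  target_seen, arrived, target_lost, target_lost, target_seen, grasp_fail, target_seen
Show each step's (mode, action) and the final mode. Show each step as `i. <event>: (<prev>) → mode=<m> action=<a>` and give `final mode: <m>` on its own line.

1. target_seen: (CHARGE) → mode=PATROL action=lamp_flash
2. arrived: (PATROL) → mode=IDLE action=motors_on
3. target_lost: (IDLE) → mode=CHARGE action=spin_cw
4. target_lost: (CHARGE) → mode=PATROL action=motors_on
5. target_seen: (PATROL) → mode=IDLE action=spin_cw
6. grasp_fail: (IDLE) → mode=CHARGE action=spin_ccw
7. target_seen: (CHARGE) → mode=PATROL action=lamp_flash

final mode: PATROL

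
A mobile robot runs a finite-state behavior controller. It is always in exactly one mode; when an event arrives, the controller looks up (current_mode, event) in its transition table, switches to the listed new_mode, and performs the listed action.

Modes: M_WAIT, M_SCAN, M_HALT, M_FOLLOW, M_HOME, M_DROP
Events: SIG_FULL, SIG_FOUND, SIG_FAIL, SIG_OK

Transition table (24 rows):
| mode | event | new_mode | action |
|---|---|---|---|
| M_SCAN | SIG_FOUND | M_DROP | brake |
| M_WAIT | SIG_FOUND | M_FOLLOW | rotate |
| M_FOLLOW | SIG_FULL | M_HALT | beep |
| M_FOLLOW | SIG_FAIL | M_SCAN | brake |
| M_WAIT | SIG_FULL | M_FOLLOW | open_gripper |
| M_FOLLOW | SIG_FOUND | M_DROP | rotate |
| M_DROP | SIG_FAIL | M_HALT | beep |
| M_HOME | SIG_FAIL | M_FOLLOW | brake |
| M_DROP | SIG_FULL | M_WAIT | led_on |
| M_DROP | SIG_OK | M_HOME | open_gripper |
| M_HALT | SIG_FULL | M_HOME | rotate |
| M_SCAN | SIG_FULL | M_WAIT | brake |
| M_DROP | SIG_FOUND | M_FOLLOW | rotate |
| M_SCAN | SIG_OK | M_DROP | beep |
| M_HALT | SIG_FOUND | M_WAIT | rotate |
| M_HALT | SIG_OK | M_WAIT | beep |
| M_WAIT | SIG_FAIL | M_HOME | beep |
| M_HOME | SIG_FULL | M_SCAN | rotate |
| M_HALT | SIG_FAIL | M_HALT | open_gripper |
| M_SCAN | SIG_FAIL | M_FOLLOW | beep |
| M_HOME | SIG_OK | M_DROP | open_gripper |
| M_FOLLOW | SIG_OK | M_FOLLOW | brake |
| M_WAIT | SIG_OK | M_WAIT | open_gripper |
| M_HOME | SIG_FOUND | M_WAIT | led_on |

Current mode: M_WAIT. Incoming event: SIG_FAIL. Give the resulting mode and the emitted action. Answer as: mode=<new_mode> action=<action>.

current mode = M_WAIT; filter table to that mode:
  (M_WAIT, SIG_FOUND) → (M_FOLLOW, rotate)
  (M_WAIT, SIG_FULL) → (M_FOLLOW, open_gripper)
  (M_WAIT, SIG_FAIL) → (M_HOME, beep)  ← event matches
  (M_WAIT, SIG_OK) → (M_WAIT, open_gripper)
event = SIG_FAIL selects (M_HOME, beep)

mode=M_HOME action=beep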